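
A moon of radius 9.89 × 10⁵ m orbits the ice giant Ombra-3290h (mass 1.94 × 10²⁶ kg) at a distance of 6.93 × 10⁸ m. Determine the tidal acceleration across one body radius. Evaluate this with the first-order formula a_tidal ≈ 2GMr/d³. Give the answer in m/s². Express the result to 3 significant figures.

Δg = 2GMr/d³
   = 2 × (6.674 × 10⁻¹¹) × (1.94 × 10²⁶) × (9.89 × 10⁵) / (6.93 × 10⁸)³
   = 7.70 × 10⁻⁵ m/s²

7.70 × 10⁻⁵ m/s²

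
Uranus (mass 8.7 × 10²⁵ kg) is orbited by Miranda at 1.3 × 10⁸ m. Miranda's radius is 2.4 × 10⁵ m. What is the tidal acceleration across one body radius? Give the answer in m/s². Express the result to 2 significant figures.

a_tidal = 2GMr/d³
        = 2 × (6.674 × 10⁻¹¹) × (8.7 × 10²⁵) × (2.4 × 10⁵) / (1.3 × 10⁸)³
        = 1.3 × 10⁻³ m/s²

1.3 × 10⁻³ m/s²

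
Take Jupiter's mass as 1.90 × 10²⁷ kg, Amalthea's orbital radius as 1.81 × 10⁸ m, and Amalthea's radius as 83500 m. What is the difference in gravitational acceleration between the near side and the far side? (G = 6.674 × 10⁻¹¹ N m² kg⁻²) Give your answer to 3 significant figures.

7.14 × 10⁻³ m/s²

Δg = 4GMr/d³
   = 4 × (6.674 × 10⁻¹¹) × (1.90 × 10²⁷) × (83500) / (1.81 × 10⁸)³
   = 7.14 × 10⁻³ m/s²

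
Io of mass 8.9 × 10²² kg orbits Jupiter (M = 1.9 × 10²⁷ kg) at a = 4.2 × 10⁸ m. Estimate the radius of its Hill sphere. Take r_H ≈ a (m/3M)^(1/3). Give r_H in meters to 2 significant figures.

1.0 × 10⁷ m

r_H ≈ a (m/3M)^(1/3)
    = (4.2 × 10⁸) × (8.9 × 10²² / (3 × 1.9 × 10²⁷))^(1/3)
    = 1.0 × 10⁷ m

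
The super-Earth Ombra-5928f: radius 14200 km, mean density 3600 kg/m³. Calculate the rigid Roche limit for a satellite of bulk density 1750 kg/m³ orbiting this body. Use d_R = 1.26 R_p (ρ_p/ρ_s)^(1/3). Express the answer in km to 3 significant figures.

22800 km

d_R = 1.26 × 14200 km × (3600/1750)^(1/3)
    = 22800 km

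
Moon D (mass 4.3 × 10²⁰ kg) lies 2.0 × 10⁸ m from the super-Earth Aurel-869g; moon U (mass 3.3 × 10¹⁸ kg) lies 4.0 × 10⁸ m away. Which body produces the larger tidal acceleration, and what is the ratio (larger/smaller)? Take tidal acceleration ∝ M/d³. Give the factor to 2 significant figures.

Tidal stretch scales as M/d³; compute that for each body.
Moon D: (4.3 × 10²⁰) / (2.0 × 10⁸)³ = 5.375 × 10⁻⁵
Moon U: (3.3 × 10¹⁸) / (4.0 × 10⁸)³ = 5.156 × 10⁻⁸
Ratio (larger/smaller) = 1000

Moon D, by a factor of ≈ 1000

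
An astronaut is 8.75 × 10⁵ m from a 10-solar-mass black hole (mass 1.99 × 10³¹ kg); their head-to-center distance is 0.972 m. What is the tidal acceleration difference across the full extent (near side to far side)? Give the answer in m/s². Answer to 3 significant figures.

7.71 × 10³ m/s²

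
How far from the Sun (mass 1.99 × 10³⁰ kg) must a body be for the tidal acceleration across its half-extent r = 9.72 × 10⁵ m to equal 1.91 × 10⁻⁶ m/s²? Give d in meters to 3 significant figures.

5.13 × 10¹⁰ m

2GMr/d³ = a_tidal  ⇒  d = (2GMr / a_tidal)^(1/3)
d = (2 × 6.674×10⁻¹¹ × (1.99 × 10³⁰) × (9.72 × 10⁵) / (1.91 × 10⁻⁶))^(1/3)
  = 5.13 × 10¹⁰ m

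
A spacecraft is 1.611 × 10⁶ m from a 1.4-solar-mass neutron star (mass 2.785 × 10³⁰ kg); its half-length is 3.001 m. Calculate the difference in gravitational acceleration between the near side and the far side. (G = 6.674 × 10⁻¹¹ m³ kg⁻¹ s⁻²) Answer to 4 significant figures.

5.336 × 10² m/s²

The field gradient is 2GM/d³; across the full diameter 2r the difference is 4GMr/d³.
a_tidal = 4GMr/d³
        = 4 × (6.674 × 10⁻¹¹) × (2.785 × 10³⁰) × (3.001) / (1.611 × 10⁶)³
        = 5.336 × 10² m/s²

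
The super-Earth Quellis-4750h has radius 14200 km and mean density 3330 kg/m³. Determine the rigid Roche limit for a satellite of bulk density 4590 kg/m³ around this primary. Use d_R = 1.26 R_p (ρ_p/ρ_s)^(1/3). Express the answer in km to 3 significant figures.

16100 km

d_R = 1.26 × 14200 km × (3330/4590)^(1/3)
    = 16100 km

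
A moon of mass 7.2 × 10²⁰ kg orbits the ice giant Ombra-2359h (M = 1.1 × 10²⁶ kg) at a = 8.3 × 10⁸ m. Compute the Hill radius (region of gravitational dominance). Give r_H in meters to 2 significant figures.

1.1 × 10⁷ m

r_H ≈ a (m/3M)^(1/3)
    = (8.3 × 10⁸) × (7.2 × 10²⁰ / (3 × 1.1 × 10²⁶))^(1/3)
    = 1.1 × 10⁷ m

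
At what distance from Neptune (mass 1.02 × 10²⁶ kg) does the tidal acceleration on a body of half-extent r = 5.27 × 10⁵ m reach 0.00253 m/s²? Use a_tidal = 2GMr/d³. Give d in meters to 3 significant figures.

1.42 × 10⁸ m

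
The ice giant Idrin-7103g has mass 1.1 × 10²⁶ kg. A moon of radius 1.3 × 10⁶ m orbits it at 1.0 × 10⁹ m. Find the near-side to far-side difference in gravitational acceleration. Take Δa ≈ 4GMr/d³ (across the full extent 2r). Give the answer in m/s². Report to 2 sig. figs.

3.8 × 10⁻⁵ m/s²

Δa = 4GMr/d³
   = 4 × (6.674 × 10⁻¹¹) × (1.1 × 10²⁶) × (1.3 × 10⁶) / (1.0 × 10⁹)³
   = 3.8 × 10⁻⁵ m/s²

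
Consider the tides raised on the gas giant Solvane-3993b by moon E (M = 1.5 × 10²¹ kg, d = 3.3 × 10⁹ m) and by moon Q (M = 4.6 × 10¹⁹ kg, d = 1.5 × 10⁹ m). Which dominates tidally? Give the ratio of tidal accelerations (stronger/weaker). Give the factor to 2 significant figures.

Moon E, by a factor of ≈ 3.1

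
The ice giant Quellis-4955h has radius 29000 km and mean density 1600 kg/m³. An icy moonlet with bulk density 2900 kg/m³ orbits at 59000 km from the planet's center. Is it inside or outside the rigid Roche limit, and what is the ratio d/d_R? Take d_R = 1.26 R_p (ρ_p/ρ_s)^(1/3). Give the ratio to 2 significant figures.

d_R = 1.26 × (29000 km) × (1600/2900)^(1/3) = 29970 km
d/d_R = (59000) / (29970) = 2.0
Since d/d_R > 1, the body is outside the Roche limit.

outside; d/d_R ≈ 2.0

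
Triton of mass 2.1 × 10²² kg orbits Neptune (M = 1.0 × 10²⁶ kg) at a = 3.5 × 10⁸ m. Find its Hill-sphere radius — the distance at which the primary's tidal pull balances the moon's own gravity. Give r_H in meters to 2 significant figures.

1.4 × 10⁷ m

r_H ≈ a (m/3M)^(1/3)
    = (3.5 × 10⁸) × (2.1 × 10²² / (3 × 1.0 × 10²⁶))^(1/3)
    = 1.4 × 10⁷ m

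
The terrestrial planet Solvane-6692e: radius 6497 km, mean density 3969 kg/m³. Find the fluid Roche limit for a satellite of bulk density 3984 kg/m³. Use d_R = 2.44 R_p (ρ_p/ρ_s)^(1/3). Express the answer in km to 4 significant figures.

15830 km

d_R = 2.44 × 6497 km × (3969/3984)^(1/3)
    = 15830 km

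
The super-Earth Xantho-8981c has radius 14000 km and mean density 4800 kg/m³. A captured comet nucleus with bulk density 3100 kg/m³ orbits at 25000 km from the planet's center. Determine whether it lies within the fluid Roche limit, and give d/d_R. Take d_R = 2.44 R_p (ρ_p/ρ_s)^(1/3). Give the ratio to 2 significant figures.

inside; d/d_R ≈ 0.63

d_R = 2.44 × (14000 km) × (4800/3100)^(1/3) = 39520 km
d/d_R = (25000) / (39520) = 0.63
Since d/d_R < 1, the body is inside the Roche limit.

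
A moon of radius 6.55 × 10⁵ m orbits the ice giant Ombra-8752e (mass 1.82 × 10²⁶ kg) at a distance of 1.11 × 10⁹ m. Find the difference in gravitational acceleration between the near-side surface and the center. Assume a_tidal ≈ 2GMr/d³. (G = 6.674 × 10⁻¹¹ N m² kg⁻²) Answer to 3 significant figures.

Δg = 2GMr/d³
   = 2 × (6.674 × 10⁻¹¹) × (1.82 × 10²⁶) × (6.55 × 10⁵) / (1.11 × 10⁹)³
   = 1.16 × 10⁻⁵ m/s²

1.16 × 10⁻⁵ m/s²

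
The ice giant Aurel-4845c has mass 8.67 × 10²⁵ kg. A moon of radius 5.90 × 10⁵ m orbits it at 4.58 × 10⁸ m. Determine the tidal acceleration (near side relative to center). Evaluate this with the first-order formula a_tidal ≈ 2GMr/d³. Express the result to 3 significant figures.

Δg = 2GMr/d³
   = 2 × (6.674 × 10⁻¹¹) × (8.67 × 10²⁵) × (5.90 × 10⁵) / (4.58 × 10⁸)³
   = 7.11 × 10⁻⁵ m/s²

7.11 × 10⁻⁵ m/s²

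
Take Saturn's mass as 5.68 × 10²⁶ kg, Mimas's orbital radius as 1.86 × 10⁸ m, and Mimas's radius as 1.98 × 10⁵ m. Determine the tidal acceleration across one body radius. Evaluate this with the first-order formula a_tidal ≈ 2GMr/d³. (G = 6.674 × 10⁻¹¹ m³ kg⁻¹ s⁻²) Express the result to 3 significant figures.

a_tidal = 2GMr/d³
        = 2 × (6.674 × 10⁻¹¹) × (5.68 × 10²⁶) × (1.98 × 10⁵) / (1.86 × 10⁸)³
        = 2.33 × 10⁻³ m/s²

2.33 × 10⁻³ m/s²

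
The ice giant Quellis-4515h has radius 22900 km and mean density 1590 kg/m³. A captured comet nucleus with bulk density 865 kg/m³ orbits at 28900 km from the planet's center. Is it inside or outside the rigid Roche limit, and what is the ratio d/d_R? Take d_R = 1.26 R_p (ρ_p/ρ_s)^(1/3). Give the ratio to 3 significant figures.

inside; d/d_R ≈ 0.818

d_R = 1.26 × (22900 km) × (1590/865)^(1/3) = 35350 km
d/d_R = (28900) / (35350) = 0.818
Since d/d_R < 1, the body is inside the Roche limit.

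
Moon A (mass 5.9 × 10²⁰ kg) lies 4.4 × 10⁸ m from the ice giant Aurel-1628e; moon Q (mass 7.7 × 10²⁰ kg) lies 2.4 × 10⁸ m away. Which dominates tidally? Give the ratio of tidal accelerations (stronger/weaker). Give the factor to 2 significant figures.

Tidal stretch scales as M/d³; compute that for each body.
Moon A: (5.9 × 10²⁰) / (4.4 × 10⁸)³ = 6.926 × 10⁻⁶
Moon Q: (7.7 × 10²⁰) / (2.4 × 10⁸)³ = 5.570 × 10⁻⁵
Ratio (larger/smaller) = 8.0

Moon Q, by a factor of ≈ 8.0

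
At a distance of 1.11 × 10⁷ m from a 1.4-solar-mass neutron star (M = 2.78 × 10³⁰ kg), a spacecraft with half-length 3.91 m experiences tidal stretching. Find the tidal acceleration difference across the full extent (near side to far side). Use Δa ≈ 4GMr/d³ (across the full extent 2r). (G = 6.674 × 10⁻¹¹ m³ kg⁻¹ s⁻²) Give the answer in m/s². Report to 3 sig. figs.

2.12 m/s²

Δa = 4GMr/d³
   = 4 × (6.674 × 10⁻¹¹) × (2.78 × 10³⁰) × (3.91) / (1.11 × 10⁷)³
   = 2.12 m/s²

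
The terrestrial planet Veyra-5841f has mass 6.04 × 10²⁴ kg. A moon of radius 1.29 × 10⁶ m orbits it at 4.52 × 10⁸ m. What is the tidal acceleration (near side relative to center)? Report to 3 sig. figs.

1.13 × 10⁻⁵ m/s²

a_tidal = 2GMr/d³
        = 2 × (6.674 × 10⁻¹¹) × (6.04 × 10²⁴) × (1.29 × 10⁶) / (4.52 × 10⁸)³
        = 1.13 × 10⁻⁵ m/s²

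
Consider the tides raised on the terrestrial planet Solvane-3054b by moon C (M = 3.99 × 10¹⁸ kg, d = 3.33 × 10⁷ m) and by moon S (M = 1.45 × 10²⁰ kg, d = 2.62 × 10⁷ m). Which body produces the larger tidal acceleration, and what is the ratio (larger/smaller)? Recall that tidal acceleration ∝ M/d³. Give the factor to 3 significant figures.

Moon S, by a factor of ≈ 74.6

The tide-raising term goes as M/d³ (the gradient of a 1/d² field).
Moon C: (3.99 × 10¹⁸) / (3.33 × 10⁷)³ = 1.081 × 10⁻⁴
Moon S: (1.45 × 10²⁰) / (2.62 × 10⁷)³ = 8.062 × 10⁻³
Ratio (larger/smaller) = 74.6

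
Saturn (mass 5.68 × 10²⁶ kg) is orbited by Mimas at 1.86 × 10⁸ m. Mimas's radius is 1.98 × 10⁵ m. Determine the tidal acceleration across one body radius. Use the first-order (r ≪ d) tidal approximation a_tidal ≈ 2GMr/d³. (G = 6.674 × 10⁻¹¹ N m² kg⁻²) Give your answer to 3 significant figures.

Δg = 2GMr/d³
   = 2 × (6.674 × 10⁻¹¹) × (5.68 × 10²⁶) × (1.98 × 10⁵) / (1.86 × 10⁸)³
   = 2.33 × 10⁻³ m/s²

2.33 × 10⁻³ m/s²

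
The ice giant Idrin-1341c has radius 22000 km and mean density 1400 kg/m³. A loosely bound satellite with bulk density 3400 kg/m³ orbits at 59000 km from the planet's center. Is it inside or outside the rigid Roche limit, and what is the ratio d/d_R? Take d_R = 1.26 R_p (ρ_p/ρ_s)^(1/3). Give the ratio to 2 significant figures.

outside; d/d_R ≈ 2.9

d_R = 1.26 × (22000 km) × (1400/3400)^(1/3) = 20620 km
d/d_R = (59000) / (20620) = 2.9
Since d/d_R > 1, the body is outside the Roche limit.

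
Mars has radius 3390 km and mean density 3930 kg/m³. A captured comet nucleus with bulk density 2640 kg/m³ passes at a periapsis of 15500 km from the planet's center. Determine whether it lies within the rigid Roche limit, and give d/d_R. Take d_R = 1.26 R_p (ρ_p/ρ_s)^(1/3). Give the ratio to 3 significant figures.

d_R = 1.26 × (3390 km) × (3930/2640)^(1/3) = 4877 km
d/d_R = (15500) / (4877) = 3.18
Since d/d_R > 1, the body is outside the Roche limit.

outside; d/d_R ≈ 3.18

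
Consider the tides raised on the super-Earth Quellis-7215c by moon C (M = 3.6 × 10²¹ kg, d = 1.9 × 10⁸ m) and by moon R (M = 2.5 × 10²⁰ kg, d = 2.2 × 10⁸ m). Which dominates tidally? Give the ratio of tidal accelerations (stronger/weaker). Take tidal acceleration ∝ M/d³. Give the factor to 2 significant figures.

Tidal acceleration ∝ M/d³, so compare M/d³ for each.
Moon C: (3.6 × 10²¹) / (1.9 × 10⁸)³ = 5.249 × 10⁻⁴
Moon R: (2.5 × 10²⁰) / (2.2 × 10⁸)³ = 2.348 × 10⁻⁵
Ratio (larger/smaller) = 22

Moon C, by a factor of ≈ 22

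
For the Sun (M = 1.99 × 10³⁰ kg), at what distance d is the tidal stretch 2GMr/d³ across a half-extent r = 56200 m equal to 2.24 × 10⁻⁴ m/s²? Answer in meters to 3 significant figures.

2GMr/d³ = a_tidal  ⇒  d = (2GMr / a_tidal)^(1/3)
d = (2 × 6.674×10⁻¹¹ × (1.99 × 10³⁰) × (56200) / (2.24 × 10⁻⁴))^(1/3)
  = 4.05 × 10⁹ m

4.05 × 10⁹ m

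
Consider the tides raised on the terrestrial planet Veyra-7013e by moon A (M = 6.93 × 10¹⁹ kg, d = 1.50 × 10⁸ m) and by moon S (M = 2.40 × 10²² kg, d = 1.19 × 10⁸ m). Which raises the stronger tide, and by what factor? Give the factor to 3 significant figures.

Tidal acceleration ∝ M/d³, so compare M/d³ for each.
Moon A: (6.93 × 10¹⁹) / (1.50 × 10⁸)³ = 2.053 × 10⁻⁵
Moon S: (2.40 × 10²²) / (1.19 × 10⁸)³ = 1.424 × 10⁻²
Ratio (larger/smaller) = 694

Moon S, by a factor of ≈ 694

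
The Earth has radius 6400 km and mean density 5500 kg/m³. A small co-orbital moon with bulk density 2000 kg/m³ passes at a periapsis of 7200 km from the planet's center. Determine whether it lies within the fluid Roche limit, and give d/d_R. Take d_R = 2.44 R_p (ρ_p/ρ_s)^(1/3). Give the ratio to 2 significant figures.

d_R = 2.44 × (6400 km) × (5500/2000)^(1/3) = 21880 km
d/d_R = (7200) / (21880) = 0.33
Since d/d_R < 1, the body is inside the Roche limit.

inside; d/d_R ≈ 0.33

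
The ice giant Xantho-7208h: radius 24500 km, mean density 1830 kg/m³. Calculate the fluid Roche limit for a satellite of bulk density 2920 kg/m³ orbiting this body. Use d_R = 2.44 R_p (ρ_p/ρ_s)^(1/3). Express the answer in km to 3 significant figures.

51200 km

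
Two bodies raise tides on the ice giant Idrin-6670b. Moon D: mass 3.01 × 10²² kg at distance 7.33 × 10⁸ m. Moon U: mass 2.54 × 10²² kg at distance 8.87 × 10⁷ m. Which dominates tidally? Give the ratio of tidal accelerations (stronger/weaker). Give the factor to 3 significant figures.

Moon U, by a factor of ≈ 476

The tide-raising term goes as M/d³ (the gradient of a 1/d² field).
Moon D: (3.01 × 10²²) / (7.33 × 10⁸)³ = 7.643 × 10⁻⁵
Moon U: (2.54 × 10²²) / (8.87 × 10⁷)³ = 3.640 × 10⁻²
Ratio (larger/smaller) = 476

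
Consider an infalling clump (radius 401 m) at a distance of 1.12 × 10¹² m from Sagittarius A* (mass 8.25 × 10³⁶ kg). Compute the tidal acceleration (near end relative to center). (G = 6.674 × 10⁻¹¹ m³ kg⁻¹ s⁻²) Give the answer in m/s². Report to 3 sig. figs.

3.14 × 10⁻⁷ m/s²

Δa = 2GMr/d³
   = 2 × (6.674 × 10⁻¹¹) × (8.25 × 10³⁶) × (401) / (1.12 × 10¹²)³
   = 3.14 × 10⁻⁷ m/s²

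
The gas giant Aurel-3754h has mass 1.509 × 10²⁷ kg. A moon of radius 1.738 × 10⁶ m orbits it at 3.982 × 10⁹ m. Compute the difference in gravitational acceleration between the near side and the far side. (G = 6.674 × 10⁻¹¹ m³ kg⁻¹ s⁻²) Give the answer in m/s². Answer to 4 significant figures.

1.109 × 10⁻⁵ m/s²

Δa = 4GMr/d³
   = 4 × (6.674 × 10⁻¹¹) × (1.509 × 10²⁷) × (1.738 × 10⁶) / (3.982 × 10⁹)³
   = 1.109 × 10⁻⁵ m/s²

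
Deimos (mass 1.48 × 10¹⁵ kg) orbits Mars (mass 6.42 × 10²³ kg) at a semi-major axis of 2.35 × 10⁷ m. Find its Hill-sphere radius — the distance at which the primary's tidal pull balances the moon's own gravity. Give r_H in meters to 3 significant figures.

r_H ≈ a (m/3M)^(1/3)
    = (2.35 × 10⁷) × (1.48 × 10¹⁵ / (3 × 6.42 × 10²³))^(1/3)
    = 2.15 × 10⁴ m

2.15 × 10⁴ m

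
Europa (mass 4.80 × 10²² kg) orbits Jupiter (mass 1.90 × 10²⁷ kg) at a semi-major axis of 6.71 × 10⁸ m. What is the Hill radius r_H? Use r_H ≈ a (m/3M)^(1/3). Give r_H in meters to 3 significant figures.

1.37 × 10⁷ m

r_H ≈ a (m/3M)^(1/3)
    = (6.71 × 10⁸) × (4.80 × 10²² / (3 × 1.90 × 10²⁷))^(1/3)
    = 1.37 × 10⁷ m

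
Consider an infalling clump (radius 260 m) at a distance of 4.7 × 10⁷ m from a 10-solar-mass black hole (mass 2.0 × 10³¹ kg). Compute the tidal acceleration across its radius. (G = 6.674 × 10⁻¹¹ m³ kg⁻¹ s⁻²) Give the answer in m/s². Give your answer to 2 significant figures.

6.7 m/s²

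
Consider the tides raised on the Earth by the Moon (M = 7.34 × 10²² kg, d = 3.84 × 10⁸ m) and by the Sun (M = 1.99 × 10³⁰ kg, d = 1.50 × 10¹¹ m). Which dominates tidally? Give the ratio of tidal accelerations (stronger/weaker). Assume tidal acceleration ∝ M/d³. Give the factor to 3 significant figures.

The Moon, by a factor of ≈ 2.20

Tidal stretch scales as M/d³; compute that for each body.
The Moon: (7.34 × 10²²) / (3.84 × 10⁸)³ = 1.296 × 10⁻³
The Sun: (1.99 × 10³⁰) / (1.50 × 10¹¹)³ = 5.896 × 10⁻⁴
Ratio (larger/smaller) = 2.20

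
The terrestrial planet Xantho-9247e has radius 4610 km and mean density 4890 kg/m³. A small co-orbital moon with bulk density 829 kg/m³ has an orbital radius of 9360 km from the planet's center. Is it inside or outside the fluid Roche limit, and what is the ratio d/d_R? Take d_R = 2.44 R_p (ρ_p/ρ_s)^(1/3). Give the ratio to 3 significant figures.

d_R = 2.44 × (4610 km) × (4890/829)^(1/3) = 20320 km
d/d_R = (9360) / (20320) = 0.461
Since d/d_R < 1, the body is inside the Roche limit.

inside; d/d_R ≈ 0.461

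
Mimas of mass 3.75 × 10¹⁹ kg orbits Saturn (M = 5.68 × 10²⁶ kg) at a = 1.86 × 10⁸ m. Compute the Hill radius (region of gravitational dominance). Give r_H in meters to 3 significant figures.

r_H ≈ a (m/3M)^(1/3)
    = (1.86 × 10⁸) × (3.75 × 10¹⁹ / (3 × 5.68 × 10²⁶))^(1/3)
    = 5.21 × 10⁵ m

5.21 × 10⁵ m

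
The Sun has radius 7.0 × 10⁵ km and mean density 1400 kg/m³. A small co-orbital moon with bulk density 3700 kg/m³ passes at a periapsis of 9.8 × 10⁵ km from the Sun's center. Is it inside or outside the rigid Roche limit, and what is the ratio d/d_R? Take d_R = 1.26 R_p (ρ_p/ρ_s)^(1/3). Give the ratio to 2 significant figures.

outside; d/d_R ≈ 1.5

d_R = 1.26 × (7.0 × 10⁵ km) × (1400/3700)^(1/3) = 6.379 × 10⁵ km
d/d_R = (9.8 × 10⁵) / (6.379 × 10⁵) = 1.5
Since d/d_R > 1, the body is outside the Roche limit.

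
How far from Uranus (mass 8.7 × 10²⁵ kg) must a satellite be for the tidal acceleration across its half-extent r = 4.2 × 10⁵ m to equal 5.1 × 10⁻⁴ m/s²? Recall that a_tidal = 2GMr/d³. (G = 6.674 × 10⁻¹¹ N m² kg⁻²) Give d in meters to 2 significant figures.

2.1 × 10⁸ m

2GMr/d³ = a_tidal  ⇒  d = (2GMr / a_tidal)^(1/3)
d = (2 × 6.674×10⁻¹¹ × (8.7 × 10²⁵) × (4.2 × 10⁵) / (5.1 × 10⁻⁴))^(1/3)
  = 2.1 × 10⁸ m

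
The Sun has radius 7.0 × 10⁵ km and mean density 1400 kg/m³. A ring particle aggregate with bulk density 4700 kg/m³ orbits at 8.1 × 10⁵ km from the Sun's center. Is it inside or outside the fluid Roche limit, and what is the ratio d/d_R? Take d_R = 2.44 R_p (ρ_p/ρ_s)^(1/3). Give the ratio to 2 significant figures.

d_R = 2.44 × (7.0 × 10⁵ km) × (1400/4700)^(1/3) = 1.141 × 10⁶ km
d/d_R = (8.1 × 10⁵) / (1.141 × 10⁶) = 0.71
Since d/d_R < 1, the body is inside the Roche limit.

inside; d/d_R ≈ 0.71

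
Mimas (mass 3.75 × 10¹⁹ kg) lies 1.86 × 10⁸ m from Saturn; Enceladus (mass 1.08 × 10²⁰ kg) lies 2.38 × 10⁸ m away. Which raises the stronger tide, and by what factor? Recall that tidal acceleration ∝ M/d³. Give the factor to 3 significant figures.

Compare M/d³ for the two perturbers:
Mimas: (3.75 × 10¹⁹) / (1.86 × 10⁸)³ = 5.828 × 10⁻⁶
Enceladus: (1.08 × 10²⁰) / (2.38 × 10⁸)³ = 8.011 × 10⁻⁶
Ratio (larger/smaller) = 1.37

Enceladus, by a factor of ≈ 1.37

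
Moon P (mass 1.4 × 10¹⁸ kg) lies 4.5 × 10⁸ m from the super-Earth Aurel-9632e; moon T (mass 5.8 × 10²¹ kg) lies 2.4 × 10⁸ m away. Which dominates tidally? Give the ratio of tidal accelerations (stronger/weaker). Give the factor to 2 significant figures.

Compare M/d³ for the two perturbers:
Moon P: (1.4 × 10¹⁸) / (4.5 × 10⁸)³ = 1.536 × 10⁻⁸
Moon T: (5.8 × 10²¹) / (2.4 × 10⁸)³ = 4.196 × 10⁻⁴
Ratio (larger/smaller) = 27000

Moon T, by a factor of ≈ 27000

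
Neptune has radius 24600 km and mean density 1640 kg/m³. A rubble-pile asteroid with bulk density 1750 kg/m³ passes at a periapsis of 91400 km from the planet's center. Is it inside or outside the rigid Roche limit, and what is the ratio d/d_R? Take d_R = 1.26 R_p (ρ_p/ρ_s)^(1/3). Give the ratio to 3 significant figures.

outside; d/d_R ≈ 3.01

d_R = 1.26 × (24600 km) × (1640/1750)^(1/3) = 30330 km
d/d_R = (91400) / (30330) = 3.01
Since d/d_R > 1, the body is outside the Roche limit.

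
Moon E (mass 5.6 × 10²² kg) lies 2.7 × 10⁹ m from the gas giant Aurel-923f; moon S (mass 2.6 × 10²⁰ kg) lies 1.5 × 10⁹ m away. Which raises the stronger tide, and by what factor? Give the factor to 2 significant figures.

Compare M/d³ for the two perturbers:
Moon E: (5.6 × 10²²) / (2.7 × 10⁹)³ = 2.845 × 10⁻⁶
Moon S: (2.6 × 10²⁰) / (1.5 × 10⁹)³ = 7.704 × 10⁻⁸
Ratio (larger/smaller) = 37

Moon E, by a factor of ≈ 37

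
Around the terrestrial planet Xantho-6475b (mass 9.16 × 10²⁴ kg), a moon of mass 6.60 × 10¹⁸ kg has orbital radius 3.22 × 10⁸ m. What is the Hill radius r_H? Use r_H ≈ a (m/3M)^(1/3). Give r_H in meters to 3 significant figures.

2.00 × 10⁶ m

r_H ≈ a (m/3M)^(1/3)
    = (3.22 × 10⁸) × (6.60 × 10¹⁸ / (3 × 9.16 × 10²⁴))^(1/3)
    = 2.00 × 10⁶ m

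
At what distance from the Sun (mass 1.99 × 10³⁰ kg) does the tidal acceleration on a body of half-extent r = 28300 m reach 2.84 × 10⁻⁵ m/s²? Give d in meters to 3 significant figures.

6.42 × 10⁹ m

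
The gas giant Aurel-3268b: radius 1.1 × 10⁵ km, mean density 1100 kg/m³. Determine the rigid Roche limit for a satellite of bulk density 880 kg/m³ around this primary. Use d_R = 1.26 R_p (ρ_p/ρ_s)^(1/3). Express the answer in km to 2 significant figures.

1.5 × 10⁵ km

d_R = 1.26 × 1.1 × 10⁵ km × (1100/880)^(1/3)
    = 1.5 × 10⁵ km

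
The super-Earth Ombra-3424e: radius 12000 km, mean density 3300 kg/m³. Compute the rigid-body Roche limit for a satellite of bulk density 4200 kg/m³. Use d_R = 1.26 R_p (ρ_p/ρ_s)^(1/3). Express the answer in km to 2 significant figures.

d_R = 1.26 × 12000 km × (3300/4200)^(1/3)
    = 14000 km

14000 km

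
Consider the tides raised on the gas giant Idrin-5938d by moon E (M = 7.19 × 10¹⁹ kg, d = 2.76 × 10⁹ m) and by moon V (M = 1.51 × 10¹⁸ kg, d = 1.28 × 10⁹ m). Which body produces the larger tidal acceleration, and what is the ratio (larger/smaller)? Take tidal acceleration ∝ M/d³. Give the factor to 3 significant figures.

Moon E, by a factor of ≈ 4.75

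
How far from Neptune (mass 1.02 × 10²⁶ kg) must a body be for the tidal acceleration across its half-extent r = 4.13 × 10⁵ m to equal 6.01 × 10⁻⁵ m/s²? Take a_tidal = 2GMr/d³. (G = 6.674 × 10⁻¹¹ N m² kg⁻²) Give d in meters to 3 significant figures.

2GMr/d³ = a_tidal  ⇒  d = (2GMr / a_tidal)^(1/3)
d = (2 × 6.674×10⁻¹¹ × (1.02 × 10²⁶) × (4.13 × 10⁵) / (6.01 × 10⁻⁵))^(1/3)
  = 4.54 × 10⁸ m

4.54 × 10⁸ m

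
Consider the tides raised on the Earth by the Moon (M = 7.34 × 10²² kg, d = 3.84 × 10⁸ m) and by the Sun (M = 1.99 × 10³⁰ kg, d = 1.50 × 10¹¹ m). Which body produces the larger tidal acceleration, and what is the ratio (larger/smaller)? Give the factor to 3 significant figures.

Compare M/d³ for the two perturbers:
The Moon: (7.34 × 10²²) / (3.84 × 10⁸)³ = 1.296 × 10⁻³
The Sun: (1.99 × 10³⁰) / (1.50 × 10¹¹)³ = 5.896 × 10⁻⁴
Ratio (larger/smaller) = 2.20

The Moon, by a factor of ≈ 2.20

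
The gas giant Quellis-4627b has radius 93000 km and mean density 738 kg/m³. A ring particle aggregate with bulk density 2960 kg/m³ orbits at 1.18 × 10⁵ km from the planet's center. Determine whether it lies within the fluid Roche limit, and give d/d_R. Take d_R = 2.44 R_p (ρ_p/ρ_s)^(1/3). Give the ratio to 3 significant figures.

d_R = 2.44 × (93000 km) × (738/2960)^(1/3) = 1.428 × 10⁵ km
d/d_R = (1.18 × 10⁵) / (1.428 × 10⁵) = 0.826
Since d/d_R < 1, the body is inside the Roche limit.

inside; d/d_R ≈ 0.826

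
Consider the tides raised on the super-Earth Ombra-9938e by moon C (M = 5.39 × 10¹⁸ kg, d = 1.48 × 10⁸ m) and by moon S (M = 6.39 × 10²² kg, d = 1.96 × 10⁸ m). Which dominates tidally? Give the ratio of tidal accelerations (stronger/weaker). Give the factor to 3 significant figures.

Moon S, by a factor of ≈ 5100

Compare M/d³ for the two perturbers:
Moon C: (5.39 × 10¹⁸) / (1.48 × 10⁸)³ = 1.663 × 10⁻⁶
Moon S: (6.39 × 10²²) / (1.96 × 10⁸)³ = 8.487 × 10⁻³
Ratio (larger/smaller) = 5100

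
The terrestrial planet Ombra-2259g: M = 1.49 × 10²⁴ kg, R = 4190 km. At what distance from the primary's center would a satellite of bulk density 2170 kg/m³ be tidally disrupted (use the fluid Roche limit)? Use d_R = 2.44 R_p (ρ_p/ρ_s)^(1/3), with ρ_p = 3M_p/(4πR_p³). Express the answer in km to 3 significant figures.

ρ_p = 3M_p/(4πR_p³) = 3 × (1.49 × 10²⁴) / (4π × (4.19 × 10⁶ m)³) = 4840 kg/m³
d_R = 2.44 × 4190 km × (4840/2170)^(1/3)
    = 13400 km

13400 km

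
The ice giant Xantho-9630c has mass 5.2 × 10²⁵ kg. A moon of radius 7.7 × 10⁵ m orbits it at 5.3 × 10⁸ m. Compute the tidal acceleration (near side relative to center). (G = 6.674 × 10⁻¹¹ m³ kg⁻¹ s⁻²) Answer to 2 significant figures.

3.6 × 10⁻⁵ m/s²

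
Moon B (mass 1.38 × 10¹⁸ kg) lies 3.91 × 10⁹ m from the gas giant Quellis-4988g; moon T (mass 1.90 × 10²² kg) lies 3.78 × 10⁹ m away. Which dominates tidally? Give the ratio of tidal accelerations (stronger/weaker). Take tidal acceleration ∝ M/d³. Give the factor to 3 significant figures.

Moon T, by a factor of ≈ 15200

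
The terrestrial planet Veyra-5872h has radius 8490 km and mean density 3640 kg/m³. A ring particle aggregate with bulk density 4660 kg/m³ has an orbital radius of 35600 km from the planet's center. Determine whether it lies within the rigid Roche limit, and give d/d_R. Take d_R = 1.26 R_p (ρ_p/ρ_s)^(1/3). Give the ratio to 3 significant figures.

outside; d/d_R ≈ 3.61

d_R = 1.26 × (8490 km) × (3640/4660)^(1/3) = 9852 km
d/d_R = (35600) / (9852) = 3.61
Since d/d_R > 1, the body is outside the Roche limit.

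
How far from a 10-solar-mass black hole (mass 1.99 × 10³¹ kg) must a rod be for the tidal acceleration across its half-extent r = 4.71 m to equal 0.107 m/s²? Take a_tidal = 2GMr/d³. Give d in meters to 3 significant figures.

4.89 × 10⁷ m

2GMr/d³ = a_tidal  ⇒  d = (2GMr / a_tidal)^(1/3)
d = (2 × 6.674×10⁻¹¹ × (1.99 × 10³¹) × (4.71) / (0.107))^(1/3)
  = 4.89 × 10⁷ m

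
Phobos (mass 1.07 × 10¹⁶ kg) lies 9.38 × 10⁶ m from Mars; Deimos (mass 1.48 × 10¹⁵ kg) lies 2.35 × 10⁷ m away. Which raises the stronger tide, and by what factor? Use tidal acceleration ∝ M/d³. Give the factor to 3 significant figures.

Tidal stretch scales as M/d³; compute that for each body.
Phobos: (1.07 × 10¹⁶) / (9.38 × 10⁶)³ = 1.297 × 10⁻⁵
Deimos: (1.48 × 10¹⁵) / (2.35 × 10⁷)³ = 1.140 × 10⁻⁷
Ratio (larger/smaller) = 114

Phobos, by a factor of ≈ 114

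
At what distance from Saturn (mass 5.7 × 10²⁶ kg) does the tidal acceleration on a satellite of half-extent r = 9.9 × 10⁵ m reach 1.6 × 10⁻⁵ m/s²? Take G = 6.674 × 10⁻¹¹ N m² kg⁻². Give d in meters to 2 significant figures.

1.7 × 10⁹ m

2GMr/d³ = a_tidal  ⇒  d = (2GMr / a_tidal)^(1/3)
d = (2 × 6.674×10⁻¹¹ × (5.7 × 10²⁶) × (9.9 × 10⁵) / (1.6 × 10⁻⁵))^(1/3)
  = 1.7 × 10⁹ m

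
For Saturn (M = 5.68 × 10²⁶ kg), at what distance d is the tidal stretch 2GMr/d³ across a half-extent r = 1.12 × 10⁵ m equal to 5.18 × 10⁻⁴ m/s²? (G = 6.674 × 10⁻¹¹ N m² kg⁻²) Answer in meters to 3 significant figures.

2.54 × 10⁸ m

2GMr/d³ = a_tidal  ⇒  d = (2GMr / a_tidal)^(1/3)
d = (2 × 6.674×10⁻¹¹ × (5.68 × 10²⁶) × (1.12 × 10⁵) / (5.18 × 10⁻⁴))^(1/3)
  = 2.54 × 10⁸ m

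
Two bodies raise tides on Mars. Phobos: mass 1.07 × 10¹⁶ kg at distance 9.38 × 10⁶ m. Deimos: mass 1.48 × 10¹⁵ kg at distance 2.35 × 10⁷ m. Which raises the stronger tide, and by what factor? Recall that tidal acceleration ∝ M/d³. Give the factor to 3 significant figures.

Compare M/d³ for the two perturbers:
Phobos: (1.07 × 10¹⁶) / (9.38 × 10⁶)³ = 1.297 × 10⁻⁵
Deimos: (1.48 × 10¹⁵) / (2.35 × 10⁷)³ = 1.140 × 10⁻⁷
Ratio (larger/smaller) = 114

Phobos, by a factor of ≈ 114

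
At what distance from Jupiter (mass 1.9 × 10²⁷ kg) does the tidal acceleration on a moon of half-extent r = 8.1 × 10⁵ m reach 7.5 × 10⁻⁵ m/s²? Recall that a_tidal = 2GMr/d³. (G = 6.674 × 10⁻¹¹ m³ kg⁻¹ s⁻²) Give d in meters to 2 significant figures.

2GMr/d³ = a_tidal  ⇒  d = (2GMr / a_tidal)^(1/3)
d = (2 × 6.674×10⁻¹¹ × (1.9 × 10²⁷) × (8.1 × 10⁵) / (7.5 × 10⁻⁵))^(1/3)
  = 1.4 × 10⁹ m

1.4 × 10⁹ m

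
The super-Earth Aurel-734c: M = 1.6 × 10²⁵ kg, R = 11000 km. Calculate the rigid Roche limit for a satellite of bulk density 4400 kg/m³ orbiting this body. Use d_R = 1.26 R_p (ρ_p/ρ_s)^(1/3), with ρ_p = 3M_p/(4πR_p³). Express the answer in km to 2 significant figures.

12000 km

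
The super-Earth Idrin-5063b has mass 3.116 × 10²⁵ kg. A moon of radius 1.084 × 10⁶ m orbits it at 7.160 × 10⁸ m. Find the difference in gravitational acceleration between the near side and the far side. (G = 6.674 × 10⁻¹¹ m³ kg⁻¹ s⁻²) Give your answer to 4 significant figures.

2.457 × 10⁻⁵ m/s²

a_tidal = 4GMr/d³
        = 4 × (6.674 × 10⁻¹¹) × (3.116 × 10²⁵) × (1.084 × 10⁶) / (7.160 × 10⁸)³
        = 2.457 × 10⁻⁵ m/s²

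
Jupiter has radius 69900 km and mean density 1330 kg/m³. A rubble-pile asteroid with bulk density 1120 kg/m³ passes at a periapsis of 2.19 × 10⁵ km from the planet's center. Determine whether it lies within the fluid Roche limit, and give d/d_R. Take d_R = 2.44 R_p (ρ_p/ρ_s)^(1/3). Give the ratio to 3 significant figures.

outside; d/d_R ≈ 1.21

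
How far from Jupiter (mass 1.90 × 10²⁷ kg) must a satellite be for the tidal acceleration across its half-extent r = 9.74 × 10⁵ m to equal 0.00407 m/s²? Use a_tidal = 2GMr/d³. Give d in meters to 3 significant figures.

3.93 × 10⁸ m

2GMr/d³ = a_tidal  ⇒  d = (2GMr / a_tidal)^(1/3)
d = (2 × 6.674×10⁻¹¹ × (1.90 × 10²⁷) × (9.74 × 10⁵) / (0.00407))^(1/3)
  = 3.93 × 10⁸ m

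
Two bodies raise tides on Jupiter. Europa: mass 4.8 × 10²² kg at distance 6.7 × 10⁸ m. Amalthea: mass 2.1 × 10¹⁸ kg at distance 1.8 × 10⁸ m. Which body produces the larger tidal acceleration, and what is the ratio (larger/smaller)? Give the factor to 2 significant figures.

Europa, by a factor of ≈ 440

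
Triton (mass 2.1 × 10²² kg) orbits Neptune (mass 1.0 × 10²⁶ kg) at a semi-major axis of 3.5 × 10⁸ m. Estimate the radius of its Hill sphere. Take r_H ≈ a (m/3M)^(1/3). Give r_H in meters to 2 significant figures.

1.4 × 10⁷ m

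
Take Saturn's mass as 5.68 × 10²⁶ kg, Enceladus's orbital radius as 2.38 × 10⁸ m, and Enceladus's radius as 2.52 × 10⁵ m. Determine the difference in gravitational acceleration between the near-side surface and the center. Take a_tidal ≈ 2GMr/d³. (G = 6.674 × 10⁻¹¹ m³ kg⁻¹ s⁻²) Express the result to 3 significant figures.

a_tidal = 2GMr/d³
        = 2 × (6.674 × 10⁻¹¹) × (5.68 × 10²⁶) × (2.52 × 10⁵) / (2.38 × 10⁸)³
        = 1.42 × 10⁻³ m/s²

1.42 × 10⁻³ m/s²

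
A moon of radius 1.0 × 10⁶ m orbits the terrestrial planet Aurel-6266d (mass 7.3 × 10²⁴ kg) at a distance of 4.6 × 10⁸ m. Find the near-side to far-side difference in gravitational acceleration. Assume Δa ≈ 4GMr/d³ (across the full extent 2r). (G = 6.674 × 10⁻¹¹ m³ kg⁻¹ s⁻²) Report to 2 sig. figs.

2.0 × 10⁻⁵ m/s²

Δa = 4GMr/d³
   = 4 × (6.674 × 10⁻¹¹) × (7.3 × 10²⁴) × (1.0 × 10⁶) / (4.6 × 10⁸)³
   = 2.0 × 10⁻⁵ m/s²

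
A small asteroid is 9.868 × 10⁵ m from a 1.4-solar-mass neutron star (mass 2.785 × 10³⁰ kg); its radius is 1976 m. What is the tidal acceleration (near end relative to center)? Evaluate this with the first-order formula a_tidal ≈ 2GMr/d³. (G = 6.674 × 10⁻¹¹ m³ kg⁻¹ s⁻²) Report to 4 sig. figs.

7.644 × 10⁵ m/s²

The tidal stretch is the gradient of GM/d² times the body's extent r, hence the 1/d³ dependence.
a_tidal = 2GMr/d³
        = 2 × (6.674 × 10⁻¹¹) × (2.785 × 10³⁰) × (1976) / (9.868 × 10⁵)³
        = 7.644 × 10⁵ m/s²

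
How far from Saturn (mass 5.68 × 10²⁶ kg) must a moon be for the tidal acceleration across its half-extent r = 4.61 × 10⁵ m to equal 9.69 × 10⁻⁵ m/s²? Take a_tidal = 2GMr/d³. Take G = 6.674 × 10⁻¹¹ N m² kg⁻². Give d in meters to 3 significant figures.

7.12 × 10⁸ m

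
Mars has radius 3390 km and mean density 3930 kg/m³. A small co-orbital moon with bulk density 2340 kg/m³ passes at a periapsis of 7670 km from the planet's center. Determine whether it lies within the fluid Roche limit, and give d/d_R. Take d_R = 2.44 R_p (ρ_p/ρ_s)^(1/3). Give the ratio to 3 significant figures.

inside; d/d_R ≈ 0.780

d_R = 2.44 × (3390 km) × (3930/2340)^(1/3) = 9832 km
d/d_R = (7670) / (9832) = 0.780
Since d/d_R < 1, the body is inside the Roche limit.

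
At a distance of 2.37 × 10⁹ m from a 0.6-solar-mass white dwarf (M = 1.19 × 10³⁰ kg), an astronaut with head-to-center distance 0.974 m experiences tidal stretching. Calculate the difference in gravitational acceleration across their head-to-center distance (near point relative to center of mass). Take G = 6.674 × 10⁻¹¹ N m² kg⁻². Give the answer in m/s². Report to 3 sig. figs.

1.16 × 10⁻⁸ m/s²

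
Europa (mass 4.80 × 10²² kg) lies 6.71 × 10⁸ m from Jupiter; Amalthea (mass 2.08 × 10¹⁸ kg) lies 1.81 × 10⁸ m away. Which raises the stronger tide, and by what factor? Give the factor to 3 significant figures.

Europa, by a factor of ≈ 453

Tidal acceleration ∝ M/d³, so compare M/d³ for each.
Europa: (4.80 × 10²²) / (6.71 × 10⁸)³ = 1.589 × 10⁻⁴
Amalthea: (2.08 × 10¹⁸) / (1.81 × 10⁸)³ = 3.508 × 10⁻⁷
Ratio (larger/smaller) = 453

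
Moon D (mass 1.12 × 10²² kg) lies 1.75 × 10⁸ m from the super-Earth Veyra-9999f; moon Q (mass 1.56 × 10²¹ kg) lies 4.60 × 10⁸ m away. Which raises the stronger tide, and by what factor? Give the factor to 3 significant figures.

Moon D, by a factor of ≈ 130

Compare M/d³ for the two perturbers:
Moon D: (1.12 × 10²²) / (1.75 × 10⁸)³ = 2.090 × 10⁻³
Moon Q: (1.56 × 10²¹) / (4.60 × 10⁸)³ = 1.603 × 10⁻⁵
Ratio (larger/smaller) = 130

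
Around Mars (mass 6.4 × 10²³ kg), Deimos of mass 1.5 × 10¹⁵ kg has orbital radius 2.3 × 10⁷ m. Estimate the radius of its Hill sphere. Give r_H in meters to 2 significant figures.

r_H ≈ a (m/3M)^(1/3)
    = (2.3 × 10⁷) × (1.5 × 10¹⁵ / (3 × 6.4 × 10²³))^(1/3)
    = 2.1 × 10⁴ m

2.1 × 10⁴ m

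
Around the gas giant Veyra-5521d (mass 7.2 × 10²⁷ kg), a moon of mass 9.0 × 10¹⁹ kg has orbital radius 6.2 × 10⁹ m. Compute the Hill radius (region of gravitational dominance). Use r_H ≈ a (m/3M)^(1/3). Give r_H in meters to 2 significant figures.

1.0 × 10⁷ m

r_H ≈ a (m/3M)^(1/3)
    = (6.2 × 10⁹) × (9.0 × 10¹⁹ / (3 × 7.2 × 10²⁷))^(1/3)
    = 1.0 × 10⁷ m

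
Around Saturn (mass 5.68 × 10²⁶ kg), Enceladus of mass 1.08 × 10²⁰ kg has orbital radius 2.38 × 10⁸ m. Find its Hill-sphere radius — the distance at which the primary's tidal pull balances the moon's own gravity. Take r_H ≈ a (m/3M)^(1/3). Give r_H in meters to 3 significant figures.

9.49 × 10⁵ m

r_H ≈ a (m/3M)^(1/3)
    = (2.38 × 10⁸) × (1.08 × 10²⁰ / (3 × 5.68 × 10²⁶))^(1/3)
    = 9.49 × 10⁵ m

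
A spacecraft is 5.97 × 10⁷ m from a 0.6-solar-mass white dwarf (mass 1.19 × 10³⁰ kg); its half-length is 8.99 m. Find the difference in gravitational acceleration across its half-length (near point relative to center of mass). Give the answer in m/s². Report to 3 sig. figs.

6.71 × 10⁻³ m/s²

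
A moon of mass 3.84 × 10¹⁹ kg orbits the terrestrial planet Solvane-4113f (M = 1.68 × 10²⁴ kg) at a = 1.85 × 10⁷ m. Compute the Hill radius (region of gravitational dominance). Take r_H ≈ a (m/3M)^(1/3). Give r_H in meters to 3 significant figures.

r_H ≈ a (m/3M)^(1/3)
    = (1.85 × 10⁷) × (3.84 × 10¹⁹ / (3 × 1.68 × 10²⁴))^(1/3)
    = 3.64 × 10⁵ m

3.64 × 10⁵ m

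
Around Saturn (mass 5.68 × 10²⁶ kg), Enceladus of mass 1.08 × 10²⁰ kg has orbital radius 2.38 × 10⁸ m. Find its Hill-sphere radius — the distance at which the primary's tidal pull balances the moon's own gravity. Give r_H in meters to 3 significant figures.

r_H ≈ a (m/3M)^(1/3)
    = (2.38 × 10⁸) × (1.08 × 10²⁰ / (3 × 5.68 × 10²⁶))^(1/3)
    = 9.49 × 10⁵ m

9.49 × 10⁵ m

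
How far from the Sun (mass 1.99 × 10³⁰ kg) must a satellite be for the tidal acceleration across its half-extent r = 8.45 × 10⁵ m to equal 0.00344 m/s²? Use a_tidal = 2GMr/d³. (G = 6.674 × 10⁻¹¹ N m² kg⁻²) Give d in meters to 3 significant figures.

4.03 × 10⁹ m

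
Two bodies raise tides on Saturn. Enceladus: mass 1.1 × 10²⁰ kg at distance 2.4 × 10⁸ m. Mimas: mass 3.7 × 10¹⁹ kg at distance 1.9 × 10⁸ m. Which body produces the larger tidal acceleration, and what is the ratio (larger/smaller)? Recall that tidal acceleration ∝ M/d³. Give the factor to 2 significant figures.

Enceladus, by a factor of ≈ 1.5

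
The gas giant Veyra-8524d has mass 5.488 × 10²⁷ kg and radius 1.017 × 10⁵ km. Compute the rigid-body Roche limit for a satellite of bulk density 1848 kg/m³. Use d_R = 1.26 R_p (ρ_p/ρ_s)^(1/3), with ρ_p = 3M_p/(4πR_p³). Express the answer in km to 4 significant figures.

ρ_p = 3M_p/(4πR_p³) = 3 × (5.488 × 10²⁷) / (4π × (1.017 × 10⁸ m)³) = 1246 kg/m³
d_R = 1.26 × 1.017 × 10⁵ km × (1246/1848)^(1/3)
    = 1.124 × 10⁵ km

1.124 × 10⁵ km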